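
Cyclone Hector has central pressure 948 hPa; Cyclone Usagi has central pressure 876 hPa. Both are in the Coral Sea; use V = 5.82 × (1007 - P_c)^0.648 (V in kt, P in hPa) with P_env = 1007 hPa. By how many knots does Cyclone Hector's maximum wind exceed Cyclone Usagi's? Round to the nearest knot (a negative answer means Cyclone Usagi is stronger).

Cyclone Hector: ΔP = 59; V ≈ 5.82 × 59^0.648 ≈ 81.74 kt.
Cyclone Usagi: ΔP = 131; V ≈ 5.82 × 131^0.648 ≈ 137.06 kt.
Difference ≈ 81.74 − 137.06 = -55.32 → -55 kt.

-55 kt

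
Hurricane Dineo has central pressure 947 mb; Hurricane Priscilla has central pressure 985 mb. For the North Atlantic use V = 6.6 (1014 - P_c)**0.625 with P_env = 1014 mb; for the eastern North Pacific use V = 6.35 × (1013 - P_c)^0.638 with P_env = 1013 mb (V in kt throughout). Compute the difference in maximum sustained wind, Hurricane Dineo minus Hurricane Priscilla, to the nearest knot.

38 kt

Hurricane Dineo: ΔP = 67; V ≈ 6.6 × 67^0.625 ≈ 91.38 kt.
Hurricane Priscilla: ΔP = 28; V ≈ 6.35 × 28^0.638 ≈ 53.22 kt.
Difference ≈ 91.38 − 53.22 = 38.16 → 38 kt.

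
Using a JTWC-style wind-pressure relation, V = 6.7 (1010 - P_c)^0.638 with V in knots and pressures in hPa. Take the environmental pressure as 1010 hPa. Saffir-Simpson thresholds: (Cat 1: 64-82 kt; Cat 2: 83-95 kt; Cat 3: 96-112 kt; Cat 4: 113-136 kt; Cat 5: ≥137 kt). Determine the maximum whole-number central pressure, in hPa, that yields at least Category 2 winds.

Category 2 begins at V = 83 kt.
Required ΔP = (83/6.7)^(1/0.638) = 12.388^1.567 ≈ 51.66 hPa.
P_c ≤ 1010 − 51.66 = 958.34, so the highest integer P_c is 958 hPa.

958 hPa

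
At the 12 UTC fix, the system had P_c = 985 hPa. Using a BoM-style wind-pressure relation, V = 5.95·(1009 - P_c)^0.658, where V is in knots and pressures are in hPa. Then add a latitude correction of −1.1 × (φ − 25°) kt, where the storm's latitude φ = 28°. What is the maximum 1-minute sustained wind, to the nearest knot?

45 kt

ΔP = 1009 − 985 = 24 hPa.
24^0.658 ≈ 8.094.
V ≈ 5.95 × 8.094 ≈ 48.2 kt.
Latitude correction: −1.1 × (28 − 25) = -3.3 kt.
Corrected V ≈ 44.9 kt → 45 kt.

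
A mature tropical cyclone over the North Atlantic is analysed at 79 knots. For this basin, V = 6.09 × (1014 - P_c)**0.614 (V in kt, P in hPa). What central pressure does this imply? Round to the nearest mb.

ΔP = (V / 6.09)^(1/0.614) = (79/6.09)^1.629.
79/6.09 = 12.972; 12.972^1.629 ≈ 64.97 mb.
P_c = 1014 − 64.97 = 949.03 ≈ 949 mb.

949 mb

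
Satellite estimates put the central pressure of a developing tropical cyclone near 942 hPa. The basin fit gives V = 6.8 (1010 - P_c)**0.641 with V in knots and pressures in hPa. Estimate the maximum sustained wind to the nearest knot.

102 kt

ΔP = 1010 − 942 = 68 hPa.
68^0.641 ≈ 14.950.
V ≈ 6.8 × 14.950 ≈ 101.7 kt.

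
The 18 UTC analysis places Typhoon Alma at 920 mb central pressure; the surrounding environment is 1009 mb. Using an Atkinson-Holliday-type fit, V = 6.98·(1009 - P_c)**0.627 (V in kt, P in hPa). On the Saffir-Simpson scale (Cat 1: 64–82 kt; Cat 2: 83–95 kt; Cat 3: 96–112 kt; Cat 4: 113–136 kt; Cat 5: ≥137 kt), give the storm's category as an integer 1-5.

ΔP = 1009 − 920 = 89 mb.
V ≈ 6.98 × 89^0.627 = 6.98 × 16.68 ≈ 116 kt.
116 kt falls in the Category 4 band.

4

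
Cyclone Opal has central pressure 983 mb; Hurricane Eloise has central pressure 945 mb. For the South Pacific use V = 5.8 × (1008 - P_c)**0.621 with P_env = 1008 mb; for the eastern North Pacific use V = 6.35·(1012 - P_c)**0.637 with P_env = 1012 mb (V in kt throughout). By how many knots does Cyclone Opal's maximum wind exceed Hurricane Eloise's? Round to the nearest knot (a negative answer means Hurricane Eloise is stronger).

Cyclone Opal: ΔP = 25; V ≈ 5.8 × 25^0.621 ≈ 42.81 kt.
Hurricane Eloise: ΔP = 67; V ≈ 6.35 × 67^0.637 ≈ 92.47 kt.
Difference ≈ 42.81 − 92.47 = -49.66 → -50 kt.

-50 kt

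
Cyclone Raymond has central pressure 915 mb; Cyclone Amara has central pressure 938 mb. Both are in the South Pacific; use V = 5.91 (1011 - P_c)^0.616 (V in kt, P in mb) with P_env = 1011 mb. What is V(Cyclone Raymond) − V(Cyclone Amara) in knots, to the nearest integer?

15 kt

Cyclone Raymond: ΔP = 96; V ≈ 5.91 × 96^0.616 ≈ 98.33 kt.
Cyclone Amara: ΔP = 73; V ≈ 5.91 × 73^0.616 ≈ 83.06 kt.
Difference ≈ 98.33 − 83.06 = 15.27 → 15 kt.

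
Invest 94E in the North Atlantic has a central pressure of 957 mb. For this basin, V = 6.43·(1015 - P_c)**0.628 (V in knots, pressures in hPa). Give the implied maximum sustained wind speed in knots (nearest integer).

82 kt

ΔP = 1015 − 957 = 58 mb.
58^0.628 ≈ 12.807.
V ≈ 6.43 × 12.807 ≈ 82.3 kt.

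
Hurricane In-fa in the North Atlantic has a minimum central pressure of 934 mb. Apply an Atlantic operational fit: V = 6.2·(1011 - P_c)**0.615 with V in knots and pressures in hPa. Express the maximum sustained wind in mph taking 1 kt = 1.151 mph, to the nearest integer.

ΔP = 1011 − 934 = 77 mb.
V ≈ 6.2 × 77^0.615 = 6.2 × 14.461 ≈ 89.657 kt.
89.657 × 1.151 ≈ 103.20 mph → 103 mph.

103 mph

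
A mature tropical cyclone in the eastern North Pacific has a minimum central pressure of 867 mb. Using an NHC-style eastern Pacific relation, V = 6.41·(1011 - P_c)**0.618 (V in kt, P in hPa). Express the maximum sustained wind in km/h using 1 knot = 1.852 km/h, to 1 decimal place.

ΔP = 1011 − 867 = 144 mb.
V ≈ 6.41 × 144^0.618 = 6.41 × 21.571 ≈ 138.269 kt.
138.269 × 1.852 ≈ 256.07 km/h → 256.1 km/h.

256.1 km/h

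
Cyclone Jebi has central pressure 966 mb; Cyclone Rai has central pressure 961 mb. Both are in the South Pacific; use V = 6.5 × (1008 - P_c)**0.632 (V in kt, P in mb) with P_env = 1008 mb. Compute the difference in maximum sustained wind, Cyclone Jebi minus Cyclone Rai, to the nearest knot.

Cyclone Jebi: ΔP = 42; V ≈ 6.5 × 42^0.632 ≈ 68.99 kt.
Cyclone Rai: ΔP = 47; V ≈ 6.5 × 47^0.632 ≈ 74.08 kt.
Difference ≈ 68.99 − 74.08 = -5.09 → -5 kt.

-5 kt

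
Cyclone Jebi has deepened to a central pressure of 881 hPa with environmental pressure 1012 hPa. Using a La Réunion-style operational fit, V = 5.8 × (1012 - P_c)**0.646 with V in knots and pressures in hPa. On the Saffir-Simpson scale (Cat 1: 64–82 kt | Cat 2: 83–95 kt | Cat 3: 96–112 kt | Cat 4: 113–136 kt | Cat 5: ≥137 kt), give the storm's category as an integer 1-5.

4

ΔP = 1012 − 881 = 131 hPa.
V ≈ 5.8 × 131^0.646 = 5.8 × 23.32 ≈ 135 kt.
135 kt falls in the Category 4 band.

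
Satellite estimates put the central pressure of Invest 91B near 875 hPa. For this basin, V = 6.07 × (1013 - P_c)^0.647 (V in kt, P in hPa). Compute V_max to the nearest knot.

147 kt

ΔP = 1013 − 875 = 138 hPa.
138^0.647 ≈ 24.238.
V ≈ 6.07 × 24.238 ≈ 147.1 kt.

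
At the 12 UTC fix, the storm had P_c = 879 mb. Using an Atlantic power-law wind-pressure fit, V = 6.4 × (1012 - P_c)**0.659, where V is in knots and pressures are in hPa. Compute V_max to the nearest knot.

ΔP = 1012 − 879 = 133 mb.
133^0.659 ≈ 25.097.
V ≈ 6.4 × 25.097 ≈ 160.6 kt.

161 kt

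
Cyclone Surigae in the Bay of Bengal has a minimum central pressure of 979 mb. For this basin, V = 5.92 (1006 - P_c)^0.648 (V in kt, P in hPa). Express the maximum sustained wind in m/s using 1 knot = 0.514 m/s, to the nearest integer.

ΔP = 1006 − 979 = 27 mb.
V ≈ 5.92 × 27^0.648 = 5.92 × 8.463 ≈ 50.101 kt.
50.101 × 0.514 ≈ 25.75 m/s → 26 m/s.

26 m/s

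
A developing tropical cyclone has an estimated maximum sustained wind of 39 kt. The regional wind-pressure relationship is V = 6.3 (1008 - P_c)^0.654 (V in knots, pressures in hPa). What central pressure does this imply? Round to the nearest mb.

ΔP = (V / 6.3)^(1/0.654) = (39/6.3)^1.529.
39/6.3 = 6.190; 6.190^1.529 ≈ 16.24 mb.
P_c = 1008 − 16.24 = 991.76 ≈ 992 mb.

992 mb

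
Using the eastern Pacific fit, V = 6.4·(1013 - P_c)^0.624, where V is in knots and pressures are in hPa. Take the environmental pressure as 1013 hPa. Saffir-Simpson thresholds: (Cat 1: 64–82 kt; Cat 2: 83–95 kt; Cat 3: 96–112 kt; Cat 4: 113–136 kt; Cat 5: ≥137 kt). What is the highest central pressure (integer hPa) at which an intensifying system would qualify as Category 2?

Category 2 begins at V = 83 kt.
Required ΔP = (83/6.4)^(1/0.624) = 12.969^1.603 ≈ 60.74 hPa.
P_c ≤ 1013 − 60.74 = 952.26, so the highest integer P_c is 952 hPa.

952 hPa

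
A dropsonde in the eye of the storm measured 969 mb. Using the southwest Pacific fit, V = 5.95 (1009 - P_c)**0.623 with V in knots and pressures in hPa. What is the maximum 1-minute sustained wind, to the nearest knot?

59 kt

ΔP = 1009 − 969 = 40 mb.
40^0.623 ≈ 9.956.
V ≈ 5.95 × 9.956 ≈ 59.2 kt.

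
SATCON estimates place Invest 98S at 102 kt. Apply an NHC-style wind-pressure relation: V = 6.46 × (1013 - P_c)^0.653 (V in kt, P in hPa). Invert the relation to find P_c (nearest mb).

945 mb

ΔP = (V / 6.46)^(1/0.653) = (102/6.46)^1.531.
102/6.46 = 15.789; 15.789^1.531 ≈ 68.42 mb.
P_c = 1013 − 68.42 = 944.58 ≈ 945 mb.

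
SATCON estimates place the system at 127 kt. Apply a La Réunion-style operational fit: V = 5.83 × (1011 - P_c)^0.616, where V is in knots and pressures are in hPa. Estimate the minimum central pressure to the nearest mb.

ΔP = (V / 5.83)^(1/0.616) = (127/5.83)^1.623.
127/5.83 = 21.784; 21.784^1.623 ≈ 148.70 mb.
P_c = 1011 − 148.70 = 862.30 ≈ 862 mb.

862 mb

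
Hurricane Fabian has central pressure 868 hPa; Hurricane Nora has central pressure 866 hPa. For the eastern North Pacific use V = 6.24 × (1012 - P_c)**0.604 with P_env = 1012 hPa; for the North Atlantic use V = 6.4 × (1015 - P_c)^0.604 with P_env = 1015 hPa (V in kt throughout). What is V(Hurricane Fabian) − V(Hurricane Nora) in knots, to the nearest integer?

-6 kt

Hurricane Fabian: ΔP = 144; V ≈ 6.24 × 144^0.604 ≈ 125.56 kt.
Hurricane Nora: ΔP = 149; V ≈ 6.4 × 149^0.604 ≈ 131.46 kt.
Difference ≈ 125.56 − 131.46 = -5.90 → -6 kt.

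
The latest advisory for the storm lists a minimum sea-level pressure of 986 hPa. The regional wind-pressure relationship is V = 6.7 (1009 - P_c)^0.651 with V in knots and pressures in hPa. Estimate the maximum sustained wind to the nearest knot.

52 kt

ΔP = 1009 − 986 = 23 hPa.
23^0.651 ≈ 7.700.
V ≈ 6.7 × 7.700 ≈ 51.6 kt.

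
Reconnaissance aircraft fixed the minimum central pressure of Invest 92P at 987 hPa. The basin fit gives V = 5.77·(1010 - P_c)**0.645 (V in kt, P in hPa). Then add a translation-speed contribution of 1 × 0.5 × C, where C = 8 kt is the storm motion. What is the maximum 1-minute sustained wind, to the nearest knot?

48 kt

ΔP = 1010 − 987 = 23 hPa.
23^0.645 ≈ 7.556.
V ≈ 5.77 × 7.556 ≈ 43.6 kt.
Translation term: 1 × 0.5 × 8 = 4 kt.
Corrected V ≈ 47.6 kt → 48 kt.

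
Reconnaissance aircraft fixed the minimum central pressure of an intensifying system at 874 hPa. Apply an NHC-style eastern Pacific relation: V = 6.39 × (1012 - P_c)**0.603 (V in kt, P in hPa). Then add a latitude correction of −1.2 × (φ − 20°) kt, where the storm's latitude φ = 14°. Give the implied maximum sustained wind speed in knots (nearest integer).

132 kt

ΔP = 1012 − 874 = 138 hPa.
138^0.603 ≈ 19.514.
V ≈ 6.39 × 19.514 ≈ 124.7 kt.
Latitude correction: −1.2 × (14 − 20) = 7.2 kt.
Corrected V ≈ 131.9 kt → 132 kt.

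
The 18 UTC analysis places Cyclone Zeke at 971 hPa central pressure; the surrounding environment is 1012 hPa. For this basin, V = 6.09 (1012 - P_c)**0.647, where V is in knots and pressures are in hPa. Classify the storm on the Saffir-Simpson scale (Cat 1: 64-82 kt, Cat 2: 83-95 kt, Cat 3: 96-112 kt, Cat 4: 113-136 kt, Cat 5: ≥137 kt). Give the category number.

ΔP = 1012 − 971 = 41 hPa.
V ≈ 6.09 × 41^0.647 = 6.09 × 11.05 ≈ 67 kt.
67 kt falls in the Category 1 band.

1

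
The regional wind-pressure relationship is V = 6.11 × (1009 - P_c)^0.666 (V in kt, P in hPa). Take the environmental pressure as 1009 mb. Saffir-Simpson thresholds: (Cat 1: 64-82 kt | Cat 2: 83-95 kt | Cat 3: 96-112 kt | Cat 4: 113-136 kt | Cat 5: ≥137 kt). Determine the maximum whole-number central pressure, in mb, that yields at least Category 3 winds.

946 mb

Category 3 begins at V = 96 kt.
Required ΔP = (96/6.11)^(1/0.666) = 15.712^1.502 ≈ 62.54 mb.
P_c ≤ 1009 − 62.54 = 946.46, so the highest integer P_c is 946 mb.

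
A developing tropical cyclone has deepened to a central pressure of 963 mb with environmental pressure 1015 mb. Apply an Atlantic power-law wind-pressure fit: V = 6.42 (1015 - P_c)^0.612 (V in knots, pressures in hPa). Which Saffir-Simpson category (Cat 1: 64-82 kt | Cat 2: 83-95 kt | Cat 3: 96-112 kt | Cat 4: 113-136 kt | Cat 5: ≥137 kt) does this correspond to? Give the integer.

1

ΔP = 1015 − 963 = 52 mb.
V ≈ 6.42 × 52^0.612 = 6.42 × 11.23 ≈ 72 kt.
72 kt falls in the Category 1 band.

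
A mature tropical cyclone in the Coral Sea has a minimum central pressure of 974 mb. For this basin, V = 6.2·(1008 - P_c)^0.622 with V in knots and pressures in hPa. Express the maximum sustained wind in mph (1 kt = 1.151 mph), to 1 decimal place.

ΔP = 1008 − 974 = 34 mb.
V ≈ 6.2 × 34^0.622 = 6.2 × 8.966 ≈ 55.587 kt.
55.587 × 1.151 ≈ 63.98 mph → 64.0 mph.

64.0 mph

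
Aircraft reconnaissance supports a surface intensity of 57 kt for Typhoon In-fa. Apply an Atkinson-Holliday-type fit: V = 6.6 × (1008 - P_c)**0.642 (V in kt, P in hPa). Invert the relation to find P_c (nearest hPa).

ΔP = (V / 6.6)^(1/0.642) = (57/6.6)^1.558.
57/6.6 = 8.636; 8.636^1.558 ≈ 28.74 hPa.
P_c = 1008 − 28.74 = 979.26 ≈ 979 hPa.

979 hPa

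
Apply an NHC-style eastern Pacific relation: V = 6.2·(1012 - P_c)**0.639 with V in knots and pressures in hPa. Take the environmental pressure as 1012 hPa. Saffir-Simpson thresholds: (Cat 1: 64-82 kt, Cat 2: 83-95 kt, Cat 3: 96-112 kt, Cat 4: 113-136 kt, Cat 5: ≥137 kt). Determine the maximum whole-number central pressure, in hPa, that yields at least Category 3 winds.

939 hPa

Category 3 begins at V = 96 kt.
Required ΔP = (96/6.2)^(1/0.639) = 15.484^1.565 ≈ 72.79 hPa.
P_c ≤ 1012 − 72.79 = 939.21, so the highest integer P_c is 939 hPa.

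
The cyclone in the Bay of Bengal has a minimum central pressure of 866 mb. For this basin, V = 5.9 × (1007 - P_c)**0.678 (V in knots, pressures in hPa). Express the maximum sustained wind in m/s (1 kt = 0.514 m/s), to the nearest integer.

87 m/s

ΔP = 1007 − 866 = 141 mb.
V ≈ 5.9 × 141^0.678 = 5.9 × 28.653 ≈ 169.053 kt.
169.053 × 0.514 ≈ 86.89 m/s → 87 m/s.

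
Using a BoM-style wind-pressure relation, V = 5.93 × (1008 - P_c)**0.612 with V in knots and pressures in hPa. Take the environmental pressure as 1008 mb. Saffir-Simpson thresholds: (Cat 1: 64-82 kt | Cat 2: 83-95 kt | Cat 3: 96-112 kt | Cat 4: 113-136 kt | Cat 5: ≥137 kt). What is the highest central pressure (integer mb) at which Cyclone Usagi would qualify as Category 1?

Category 1 begins at V = 64 kt.
Required ΔP = (64/5.93)^(1/0.612) = 10.793^1.634 ≈ 48.77 mb.
P_c ≤ 1008 − 48.77 = 959.23, so the highest integer P_c is 959 mb.

959 mb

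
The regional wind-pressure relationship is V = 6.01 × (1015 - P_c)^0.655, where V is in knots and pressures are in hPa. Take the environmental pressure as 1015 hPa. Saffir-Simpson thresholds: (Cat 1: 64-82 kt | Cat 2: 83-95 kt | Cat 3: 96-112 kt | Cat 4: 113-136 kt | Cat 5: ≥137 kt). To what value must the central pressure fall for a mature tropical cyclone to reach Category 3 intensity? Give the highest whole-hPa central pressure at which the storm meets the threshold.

946 hPa

Category 3 begins at V = 96 kt.
Required ΔP = (96/6.01)^(1/0.655) = 15.973^1.527 ≈ 68.75 hPa.
P_c ≤ 1015 − 68.75 = 946.25, so the highest integer P_c is 946 hPa.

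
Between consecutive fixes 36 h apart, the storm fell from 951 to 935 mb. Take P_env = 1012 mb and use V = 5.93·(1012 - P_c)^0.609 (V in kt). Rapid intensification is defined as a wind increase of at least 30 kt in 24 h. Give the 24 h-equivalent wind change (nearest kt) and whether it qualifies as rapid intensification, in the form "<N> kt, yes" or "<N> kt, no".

V₁: ΔP = 61, V ≈ 5.93 × 61^0.609 ≈ 72.50 kt.
V₂: ΔP = 77, V ≈ 5.93 × 77^0.609 ≈ 83.55 kt.
ΔV over 36 h = 11.05 kt → 24 h equivalent = 11.05 × 24/36 ≈ 7.37 kt.
7 kt < 30 kt ⇒ not rapid intensification.

7 kt, no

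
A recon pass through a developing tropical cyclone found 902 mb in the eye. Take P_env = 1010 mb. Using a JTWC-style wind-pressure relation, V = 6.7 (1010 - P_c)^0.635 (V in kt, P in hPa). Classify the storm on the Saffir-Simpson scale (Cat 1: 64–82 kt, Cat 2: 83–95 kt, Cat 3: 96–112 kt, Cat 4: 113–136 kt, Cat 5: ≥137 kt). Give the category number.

ΔP = 1010 − 902 = 108 mb.
V ≈ 6.7 × 108^0.635 = 6.7 × 19.55 ≈ 131 kt.
131 kt falls in the Category 4 band.

4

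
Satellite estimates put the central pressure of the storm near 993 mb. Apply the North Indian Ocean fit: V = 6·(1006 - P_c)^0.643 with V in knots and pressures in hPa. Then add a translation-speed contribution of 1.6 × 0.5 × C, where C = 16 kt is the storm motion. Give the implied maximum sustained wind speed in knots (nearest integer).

ΔP = 1006 − 993 = 13 mb.
13^0.643 ≈ 5.203.
V ≈ 6 × 5.203 ≈ 31.2 kt.
Translation term: 1.6 × 0.5 × 16 = 12.8 kt.
Corrected V ≈ 44 kt → 44 kt.

44 kt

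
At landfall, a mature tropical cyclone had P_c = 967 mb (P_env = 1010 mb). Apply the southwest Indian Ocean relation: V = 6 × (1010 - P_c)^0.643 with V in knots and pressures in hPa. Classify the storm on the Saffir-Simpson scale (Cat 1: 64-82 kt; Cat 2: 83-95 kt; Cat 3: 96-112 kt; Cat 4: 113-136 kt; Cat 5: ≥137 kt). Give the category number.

1

ΔP = 1010 − 967 = 43 mb.
V ≈ 6 × 43^0.643 = 6 × 11.23 ≈ 67 kt.
67 kt falls in the Category 1 band.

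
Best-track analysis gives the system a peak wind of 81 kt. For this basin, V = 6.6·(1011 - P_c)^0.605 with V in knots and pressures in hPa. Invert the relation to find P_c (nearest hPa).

ΔP = (V / 6.6)^(1/0.605) = (81/6.6)^1.653.
81/6.6 = 12.273; 12.273^1.653 ≈ 63.08 hPa.
P_c = 1011 − 63.08 = 947.92 ≈ 948 hPa.

948 hPa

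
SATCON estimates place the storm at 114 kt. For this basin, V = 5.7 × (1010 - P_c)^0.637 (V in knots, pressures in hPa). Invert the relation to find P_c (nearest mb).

900 mb

ΔP = (V / 5.7)^(1/0.637) = (114/5.7)^1.570.
114/5.7 = 20.000; 20.000^1.570 ≈ 110.26 mb.
P_c = 1010 − 110.26 = 899.74 ≈ 900 mb.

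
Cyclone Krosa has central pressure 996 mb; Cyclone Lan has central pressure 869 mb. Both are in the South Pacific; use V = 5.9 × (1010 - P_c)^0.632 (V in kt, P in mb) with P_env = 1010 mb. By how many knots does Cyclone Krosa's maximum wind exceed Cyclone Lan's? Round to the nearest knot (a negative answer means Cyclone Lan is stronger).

-103 kt

Cyclone Krosa: ΔP = 14; V ≈ 5.9 × 14^0.632 ≈ 31.28 kt.
Cyclone Lan: ΔP = 141; V ≈ 5.9 × 141^0.632 ≈ 134.64 kt.
Difference ≈ 31.28 − 134.64 = -103.36 → -103 kt.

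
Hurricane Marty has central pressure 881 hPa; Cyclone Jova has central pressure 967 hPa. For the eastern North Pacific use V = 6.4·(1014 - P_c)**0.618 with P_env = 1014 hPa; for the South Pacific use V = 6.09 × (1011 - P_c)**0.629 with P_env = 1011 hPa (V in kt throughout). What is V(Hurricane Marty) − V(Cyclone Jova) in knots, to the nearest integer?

66 kt

Hurricane Marty: ΔP = 133; V ≈ 6.4 × 133^0.618 ≈ 131.44 kt.
Cyclone Jova: ΔP = 44; V ≈ 6.09 × 44^0.629 ≈ 65.82 kt.
Difference ≈ 131.44 − 65.82 = 65.62 → 66 kt.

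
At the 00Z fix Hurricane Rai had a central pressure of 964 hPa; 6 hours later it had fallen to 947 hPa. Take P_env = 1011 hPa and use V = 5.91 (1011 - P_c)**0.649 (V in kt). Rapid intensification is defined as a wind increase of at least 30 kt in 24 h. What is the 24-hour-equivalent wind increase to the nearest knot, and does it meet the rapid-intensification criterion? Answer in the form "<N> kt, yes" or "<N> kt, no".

V₁: ΔP = 47, V ≈ 5.91 × 47^0.649 ≈ 71.91 kt.
V₂: ΔP = 64, V ≈ 5.91 × 64^0.649 ≈ 87.86 kt.
ΔV over 6 h = 15.95 kt → 24 h equivalent = 15.95 × 24/6 ≈ 63.80 kt.
64 kt ≥ 30 kt ⇒ rapid intensification.

64 kt, yes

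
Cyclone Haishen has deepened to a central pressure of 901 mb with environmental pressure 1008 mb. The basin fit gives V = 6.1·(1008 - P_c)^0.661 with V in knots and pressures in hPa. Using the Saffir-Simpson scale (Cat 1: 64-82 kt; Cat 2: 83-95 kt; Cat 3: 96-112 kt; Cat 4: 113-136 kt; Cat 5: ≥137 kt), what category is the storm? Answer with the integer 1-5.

ΔP = 1008 − 901 = 107 mb.
V ≈ 6.1 × 107^0.661 = 6.1 × 21.95 ≈ 134 kt.
134 kt falls in the Category 4 band.

4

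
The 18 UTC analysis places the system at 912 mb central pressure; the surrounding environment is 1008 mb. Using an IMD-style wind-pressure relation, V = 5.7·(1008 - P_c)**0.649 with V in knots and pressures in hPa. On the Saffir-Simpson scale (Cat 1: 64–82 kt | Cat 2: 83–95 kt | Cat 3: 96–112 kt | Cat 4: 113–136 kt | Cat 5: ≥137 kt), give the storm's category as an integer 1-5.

ΔP = 1008 − 912 = 96 mb.
V ≈ 5.7 × 96^0.649 = 5.7 × 19.34 ≈ 110 kt.
110 kt falls in the Category 3 band.

3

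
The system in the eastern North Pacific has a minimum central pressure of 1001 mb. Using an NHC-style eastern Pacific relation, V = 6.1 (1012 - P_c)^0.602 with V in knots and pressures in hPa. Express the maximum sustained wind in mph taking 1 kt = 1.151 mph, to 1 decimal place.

ΔP = 1012 − 1001 = 11 mb.
V ≈ 6.1 × 11^0.602 = 6.1 × 4.236 ≈ 25.837 kt.
25.837 × 1.151 ≈ 29.74 mph → 29.7 mph.

29.7 mph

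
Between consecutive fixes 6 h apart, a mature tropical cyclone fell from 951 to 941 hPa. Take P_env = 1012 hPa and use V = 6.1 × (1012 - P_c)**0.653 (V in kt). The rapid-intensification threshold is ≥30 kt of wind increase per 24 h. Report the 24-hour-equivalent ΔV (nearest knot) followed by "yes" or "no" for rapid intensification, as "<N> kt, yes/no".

V₁: ΔP = 61, V ≈ 6.1 × 61^0.653 ≈ 89.36 kt.
V₂: ΔP = 71, V ≈ 6.1 × 71^0.653 ≈ 98.67 kt.
ΔV over 6 h = 9.31 kt → 24 h equivalent = 9.31 × 24/6 ≈ 37.24 kt.
37 kt ≥ 30 kt ⇒ rapid intensification.

37 kt, yes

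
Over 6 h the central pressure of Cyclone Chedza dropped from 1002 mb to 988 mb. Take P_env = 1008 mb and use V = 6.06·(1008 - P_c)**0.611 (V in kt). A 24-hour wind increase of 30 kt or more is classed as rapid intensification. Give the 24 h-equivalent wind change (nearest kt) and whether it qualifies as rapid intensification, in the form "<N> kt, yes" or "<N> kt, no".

79 kt, yes

V₁: ΔP = 6, V ≈ 6.06 × 6^0.611 ≈ 18.11 kt.
V₂: ΔP = 20, V ≈ 6.06 × 20^0.611 ≈ 37.79 kt.
ΔV over 6 h = 19.68 kt → 24 h equivalent = 19.68 × 24/6 ≈ 78.72 kt.
79 kt ≥ 30 kt ⇒ rapid intensification.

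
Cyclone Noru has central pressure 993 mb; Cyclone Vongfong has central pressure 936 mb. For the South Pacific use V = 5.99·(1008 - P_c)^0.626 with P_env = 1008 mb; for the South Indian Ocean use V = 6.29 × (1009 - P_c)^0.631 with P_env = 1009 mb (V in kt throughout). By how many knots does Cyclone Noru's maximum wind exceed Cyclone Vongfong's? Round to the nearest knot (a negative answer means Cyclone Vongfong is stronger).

-62 kt

Cyclone Noru: ΔP = 15; V ≈ 5.99 × 15^0.626 ≈ 32.63 kt.
Cyclone Vongfong: ΔP = 73; V ≈ 6.29 × 73^0.631 ≈ 94.28 kt.
Difference ≈ 32.63 − 94.28 = -61.65 → -62 kt.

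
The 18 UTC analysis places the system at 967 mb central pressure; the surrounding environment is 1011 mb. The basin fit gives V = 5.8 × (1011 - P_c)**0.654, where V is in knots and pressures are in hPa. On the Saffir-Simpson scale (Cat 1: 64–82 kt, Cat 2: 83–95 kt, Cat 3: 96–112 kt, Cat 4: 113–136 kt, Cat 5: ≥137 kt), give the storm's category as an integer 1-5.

ΔP = 1011 − 967 = 44 mb.
V ≈ 5.8 × 44^0.654 = 5.8 × 11.88 ≈ 69 kt.
69 kt falls in the Category 1 band.

1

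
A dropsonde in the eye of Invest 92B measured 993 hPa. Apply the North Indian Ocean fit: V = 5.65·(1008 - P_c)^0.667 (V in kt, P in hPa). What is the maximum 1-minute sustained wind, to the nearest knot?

ΔP = 1008 − 993 = 15 hPa.
15^0.667 ≈ 6.088.
V ≈ 5.65 × 6.088 ≈ 34.4 kt.

34 kt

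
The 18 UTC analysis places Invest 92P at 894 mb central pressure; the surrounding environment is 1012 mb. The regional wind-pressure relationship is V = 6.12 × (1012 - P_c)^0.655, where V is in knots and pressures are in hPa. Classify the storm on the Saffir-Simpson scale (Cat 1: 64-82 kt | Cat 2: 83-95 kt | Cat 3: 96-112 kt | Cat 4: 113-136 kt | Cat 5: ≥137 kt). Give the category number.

5

ΔP = 1012 − 894 = 118 mb.
V ≈ 6.12 × 118^0.655 = 6.12 × 22.76 ≈ 139 kt.
139 kt falls in the Category 5 band.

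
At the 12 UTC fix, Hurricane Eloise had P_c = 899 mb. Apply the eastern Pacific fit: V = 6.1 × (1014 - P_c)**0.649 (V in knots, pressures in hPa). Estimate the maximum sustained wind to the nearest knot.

ΔP = 1014 − 899 = 115 mb.
115^0.649 ≈ 21.747.
V ≈ 6.1 × 21.747 ≈ 132.7 kt.

133 kt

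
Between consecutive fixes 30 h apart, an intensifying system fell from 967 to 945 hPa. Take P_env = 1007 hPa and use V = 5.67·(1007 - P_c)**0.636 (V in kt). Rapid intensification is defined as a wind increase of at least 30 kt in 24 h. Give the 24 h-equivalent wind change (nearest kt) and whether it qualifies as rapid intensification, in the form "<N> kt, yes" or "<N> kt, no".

15 kt, no

V₁: ΔP = 40, V ≈ 5.67 × 40^0.636 ≈ 59.22 kt.
V₂: ΔP = 62, V ≈ 5.67 × 62^0.636 ≈ 78.26 kt.
ΔV over 30 h = 19.04 kt → 24 h equivalent = 19.04 × 24/30 ≈ 15.23 kt.
15 kt < 30 kt ⇒ not rapid intensification.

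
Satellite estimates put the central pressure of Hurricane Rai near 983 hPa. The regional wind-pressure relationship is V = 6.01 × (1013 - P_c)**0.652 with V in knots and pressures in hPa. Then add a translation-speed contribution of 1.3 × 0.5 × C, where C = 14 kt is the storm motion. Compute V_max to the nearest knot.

64 kt

ΔP = 1013 − 983 = 30 hPa.
30^0.652 ≈ 9.185.
V ≈ 6.01 × 9.185 ≈ 55.2 kt.
Translation term: 1.3 × 0.5 × 14 = 9.1 kt.
Corrected V ≈ 64.3 kt → 64 kt.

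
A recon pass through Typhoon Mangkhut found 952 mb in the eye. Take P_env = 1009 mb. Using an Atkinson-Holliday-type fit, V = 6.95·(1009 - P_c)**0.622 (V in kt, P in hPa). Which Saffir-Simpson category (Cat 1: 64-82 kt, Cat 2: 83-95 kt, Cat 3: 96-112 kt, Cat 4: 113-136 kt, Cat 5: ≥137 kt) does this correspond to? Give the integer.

ΔP = 1009 − 952 = 57 mb.
V ≈ 6.95 × 57^0.622 = 6.95 × 12.36 ≈ 86 kt.
86 kt falls in the Category 2 band.

2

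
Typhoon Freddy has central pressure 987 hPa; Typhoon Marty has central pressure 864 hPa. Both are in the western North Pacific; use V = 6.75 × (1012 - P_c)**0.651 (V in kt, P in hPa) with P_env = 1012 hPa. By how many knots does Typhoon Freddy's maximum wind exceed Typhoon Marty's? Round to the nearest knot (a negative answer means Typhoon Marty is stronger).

-120 kt

Typhoon Freddy: ΔP = 25; V ≈ 6.75 × 25^0.651 ≈ 54.87 kt.
Typhoon Marty: ΔP = 148; V ≈ 6.75 × 148^0.651 ≈ 174.64 kt.
Difference ≈ 54.87 − 174.64 = -119.77 → -120 kt.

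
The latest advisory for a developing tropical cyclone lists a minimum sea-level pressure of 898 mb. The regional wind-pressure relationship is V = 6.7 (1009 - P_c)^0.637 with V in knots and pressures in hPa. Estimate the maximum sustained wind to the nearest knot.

ΔP = 1009 − 898 = 111 mb.
111^0.637 ≈ 20.085.
V ≈ 6.7 × 20.085 ≈ 134.6 kt.

135 kt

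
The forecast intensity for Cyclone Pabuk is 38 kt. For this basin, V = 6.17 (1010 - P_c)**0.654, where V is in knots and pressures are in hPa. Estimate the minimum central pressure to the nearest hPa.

994 hPa

ΔP = (V / 6.17)^(1/0.654) = (38/6.17)^1.529.
38/6.17 = 6.159; 6.159^1.529 ≈ 16.11 hPa.
P_c = 1010 − 16.11 = 993.89 ≈ 994 hPa.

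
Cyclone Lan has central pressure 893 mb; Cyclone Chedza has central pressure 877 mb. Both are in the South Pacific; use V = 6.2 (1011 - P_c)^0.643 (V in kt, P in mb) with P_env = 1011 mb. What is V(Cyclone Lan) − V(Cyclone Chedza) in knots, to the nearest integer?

-11 kt

Cyclone Lan: ΔP = 118; V ≈ 6.2 × 118^0.643 ≈ 133.23 kt.
Cyclone Chedza: ΔP = 134; V ≈ 6.2 × 134^0.643 ≈ 144.58 kt.
Difference ≈ 133.23 − 144.58 = -11.35 → -11 kt.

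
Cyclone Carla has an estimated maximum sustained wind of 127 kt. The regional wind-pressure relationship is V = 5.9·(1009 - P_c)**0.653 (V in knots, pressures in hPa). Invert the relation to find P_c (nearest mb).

899 mb

ΔP = (V / 5.9)^(1/0.653) = (127/5.9)^1.531.
127/5.9 = 21.525; 21.525^1.531 ≈ 109.97 mb.
P_c = 1009 − 109.97 = 899.03 ≈ 899 mb.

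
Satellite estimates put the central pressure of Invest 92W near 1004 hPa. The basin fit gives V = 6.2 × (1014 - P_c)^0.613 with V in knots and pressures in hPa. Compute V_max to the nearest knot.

25 kt

ΔP = 1014 − 1004 = 10 hPa.
10^0.613 ≈ 4.102.
V ≈ 6.2 × 4.102 ≈ 25.4 kt.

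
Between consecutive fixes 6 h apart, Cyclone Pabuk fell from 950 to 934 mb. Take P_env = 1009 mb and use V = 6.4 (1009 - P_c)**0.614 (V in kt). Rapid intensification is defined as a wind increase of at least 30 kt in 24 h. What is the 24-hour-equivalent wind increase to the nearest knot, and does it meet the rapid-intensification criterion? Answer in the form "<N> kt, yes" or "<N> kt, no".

50 kt, yes

V₁: ΔP = 59, V ≈ 6.4 × 59^0.614 ≈ 78.25 kt.
V₂: ΔP = 75, V ≈ 6.4 × 75^0.614 ≈ 90.67 kt.
ΔV over 6 h = 12.42 kt → 24 h equivalent = 12.42 × 24/6 ≈ 49.68 kt.
50 kt ≥ 30 kt ⇒ rapid intensification.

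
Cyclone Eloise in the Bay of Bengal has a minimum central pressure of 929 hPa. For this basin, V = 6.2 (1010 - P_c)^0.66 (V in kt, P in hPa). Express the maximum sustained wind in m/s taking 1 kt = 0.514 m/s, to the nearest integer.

58 m/s

ΔP = 1010 − 929 = 81 hPa.
V ≈ 6.2 × 81^0.66 = 6.2 × 18.180 ≈ 112.718 kt.
112.718 × 0.514 ≈ 57.94 m/s → 58 m/s.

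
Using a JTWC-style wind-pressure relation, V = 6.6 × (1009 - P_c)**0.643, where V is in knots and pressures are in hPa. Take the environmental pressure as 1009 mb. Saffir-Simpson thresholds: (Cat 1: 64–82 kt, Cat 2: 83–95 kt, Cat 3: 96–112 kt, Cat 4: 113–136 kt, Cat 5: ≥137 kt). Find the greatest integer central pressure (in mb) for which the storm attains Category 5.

897 mb

Category 5 begins at V = 137 kt.
Required ΔP = (137/6.6)^(1/0.643) = 20.758^1.555 ≈ 111.81 mb.
P_c ≤ 1009 − 111.81 = 897.19, so the highest integer P_c is 897 mb.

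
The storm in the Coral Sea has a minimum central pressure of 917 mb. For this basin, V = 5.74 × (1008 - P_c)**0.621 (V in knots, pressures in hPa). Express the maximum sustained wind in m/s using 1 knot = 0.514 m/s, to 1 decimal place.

48.6 m/s

ΔP = 1008 − 917 = 91 mb.
V ≈ 5.74 × 91^0.621 = 5.74 × 16.465 ≈ 94.510 kt.
94.510 × 0.514 ≈ 48.58 m/s → 48.6 m/s.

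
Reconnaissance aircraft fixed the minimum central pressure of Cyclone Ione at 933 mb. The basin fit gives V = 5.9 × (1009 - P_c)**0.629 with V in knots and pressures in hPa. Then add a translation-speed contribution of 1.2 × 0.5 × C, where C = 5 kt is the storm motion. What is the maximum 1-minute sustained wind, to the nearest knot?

ΔP = 1009 − 933 = 76 mb.
76^0.629 ≈ 15.242.
V ≈ 5.9 × 15.242 ≈ 89.9 kt.
Translation term: 1.2 × 0.5 × 5 = 3 kt.
Corrected V ≈ 92.9 kt → 93 kt.

93 kt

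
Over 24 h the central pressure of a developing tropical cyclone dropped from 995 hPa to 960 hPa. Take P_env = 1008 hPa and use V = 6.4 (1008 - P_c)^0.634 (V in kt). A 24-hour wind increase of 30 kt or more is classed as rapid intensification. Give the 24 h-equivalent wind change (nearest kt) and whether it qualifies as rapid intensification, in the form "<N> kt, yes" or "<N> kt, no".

42 kt, yes

V₁: ΔP = 13, V ≈ 6.4 × 13^0.634 ≈ 32.54 kt.
V₂: ΔP = 48, V ≈ 6.4 × 48^0.634 ≈ 74.49 kt.
ΔV over 24 h = 41.95 kt → 24 h equivalent = 41.95 × 24/24 ≈ 41.95 kt.
42 kt ≥ 30 kt ⇒ rapid intensification.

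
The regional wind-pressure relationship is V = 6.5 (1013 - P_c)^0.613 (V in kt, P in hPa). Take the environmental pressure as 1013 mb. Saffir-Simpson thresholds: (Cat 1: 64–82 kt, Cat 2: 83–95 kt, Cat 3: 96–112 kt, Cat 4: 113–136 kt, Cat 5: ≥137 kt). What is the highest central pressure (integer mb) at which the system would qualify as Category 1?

971 mb

Category 1 begins at V = 64 kt.
Required ΔP = (64/6.5)^(1/0.613) = 9.846^1.631 ≈ 41.72 mb.
P_c ≤ 1013 − 41.72 = 971.28, so the highest integer P_c is 971 mb.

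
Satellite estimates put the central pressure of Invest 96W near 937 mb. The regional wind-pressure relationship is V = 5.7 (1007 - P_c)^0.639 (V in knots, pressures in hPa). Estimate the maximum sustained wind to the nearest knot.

ΔP = 1007 − 937 = 70 mb.
70^0.639 ≈ 15.101.
V ≈ 5.7 × 15.101 ≈ 86.1 kt.

86 kt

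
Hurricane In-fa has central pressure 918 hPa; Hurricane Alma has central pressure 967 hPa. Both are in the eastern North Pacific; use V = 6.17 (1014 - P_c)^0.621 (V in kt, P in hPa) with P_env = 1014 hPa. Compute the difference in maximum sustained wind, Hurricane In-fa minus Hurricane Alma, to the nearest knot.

38 kt

Hurricane In-fa: ΔP = 96; V ≈ 6.17 × 96^0.621 ≈ 105.02 kt.
Hurricane Alma: ΔP = 47; V ≈ 6.17 × 47^0.621 ≈ 67.40 kt.
Difference ≈ 105.02 − 67.40 = 37.62 → 38 kt.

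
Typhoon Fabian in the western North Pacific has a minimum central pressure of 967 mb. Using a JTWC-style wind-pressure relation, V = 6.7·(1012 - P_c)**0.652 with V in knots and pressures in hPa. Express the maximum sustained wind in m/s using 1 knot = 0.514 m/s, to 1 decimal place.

ΔP = 1012 − 967 = 45 mb.
V ≈ 6.7 × 45^0.652 = 6.7 × 11.965 ≈ 80.162 kt.
80.162 × 0.514 ≈ 41.20 m/s → 41.2 m/s.

41.2 m/s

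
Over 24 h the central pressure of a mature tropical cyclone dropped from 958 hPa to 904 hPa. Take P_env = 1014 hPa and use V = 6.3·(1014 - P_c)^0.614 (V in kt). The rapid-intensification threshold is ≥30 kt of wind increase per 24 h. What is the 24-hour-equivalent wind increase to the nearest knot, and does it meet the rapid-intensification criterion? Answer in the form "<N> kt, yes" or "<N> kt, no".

V₁: ΔP = 56, V ≈ 6.3 × 56^0.614 ≈ 74.60 kt.
V₂: ΔP = 110, V ≈ 6.3 × 110^0.614 ≈ 112.92 kt.
ΔV over 24 h = 38.32 kt → 24 h equivalent = 38.32 × 24/24 ≈ 38.32 kt.
38 kt ≥ 30 kt ⇒ rapid intensification.

38 kt, yes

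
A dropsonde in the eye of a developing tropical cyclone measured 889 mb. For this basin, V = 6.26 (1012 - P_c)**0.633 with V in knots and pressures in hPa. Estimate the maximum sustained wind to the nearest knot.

132 kt

ΔP = 1012 − 889 = 123 mb.
123^0.633 ≈ 21.033.
V ≈ 6.26 × 21.033 ≈ 131.7 kt.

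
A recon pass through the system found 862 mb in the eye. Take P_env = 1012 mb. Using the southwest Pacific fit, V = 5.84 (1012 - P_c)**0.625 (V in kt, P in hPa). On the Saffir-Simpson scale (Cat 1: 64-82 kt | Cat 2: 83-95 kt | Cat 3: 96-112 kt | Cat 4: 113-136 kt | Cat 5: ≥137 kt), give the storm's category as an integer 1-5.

4

ΔP = 1012 − 862 = 150 mb.
V ≈ 5.84 × 150^0.625 = 5.84 × 22.91 ≈ 134 kt.
134 kt falls in the Category 4 band.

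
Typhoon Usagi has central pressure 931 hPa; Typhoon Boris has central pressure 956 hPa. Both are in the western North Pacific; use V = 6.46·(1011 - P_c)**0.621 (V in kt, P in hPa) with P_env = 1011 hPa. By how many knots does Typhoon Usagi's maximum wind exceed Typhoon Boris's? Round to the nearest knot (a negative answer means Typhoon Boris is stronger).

Typhoon Usagi: ΔP = 80; V ≈ 6.46 × 80^0.621 ≈ 98.19 kt.
Typhoon Boris: ΔP = 55; V ≈ 6.46 × 55^0.621 ≈ 77.80 kt.
Difference ≈ 98.19 − 77.80 = 20.39 → 20 kt.

20 kt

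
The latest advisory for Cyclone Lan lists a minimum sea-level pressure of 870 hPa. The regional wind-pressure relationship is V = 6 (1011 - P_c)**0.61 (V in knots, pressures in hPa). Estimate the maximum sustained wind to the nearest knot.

ΔP = 1011 − 870 = 141 hPa.
141^0.61 ≈ 20.466.
V ≈ 6 × 20.466 ≈ 122.8 kt.

123 kt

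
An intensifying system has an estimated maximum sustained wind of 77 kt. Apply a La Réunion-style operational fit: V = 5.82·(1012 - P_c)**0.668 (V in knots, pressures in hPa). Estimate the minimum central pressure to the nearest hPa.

964 hPa

ΔP = (V / 5.82)^(1/0.668) = (77/5.82)^1.497.
77/5.82 = 13.230; 13.230^1.497 ≈ 47.75 hPa.
P_c = 1012 − 47.75 = 964.25 ≈ 964 hPa.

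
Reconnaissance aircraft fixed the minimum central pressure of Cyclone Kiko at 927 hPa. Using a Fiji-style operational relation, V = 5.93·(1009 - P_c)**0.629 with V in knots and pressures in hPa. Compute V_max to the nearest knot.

95 kt

ΔP = 1009 − 927 = 82 hPa.
82^0.629 ≈ 15.988.
V ≈ 5.93 × 15.988 ≈ 94.8 kt.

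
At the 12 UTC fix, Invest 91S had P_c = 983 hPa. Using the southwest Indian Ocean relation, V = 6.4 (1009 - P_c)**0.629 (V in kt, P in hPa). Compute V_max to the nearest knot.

ΔP = 1009 − 983 = 26 hPa.
26^0.629 ≈ 7.763.
V ≈ 6.4 × 7.763 ≈ 49.7 kt.

50 kt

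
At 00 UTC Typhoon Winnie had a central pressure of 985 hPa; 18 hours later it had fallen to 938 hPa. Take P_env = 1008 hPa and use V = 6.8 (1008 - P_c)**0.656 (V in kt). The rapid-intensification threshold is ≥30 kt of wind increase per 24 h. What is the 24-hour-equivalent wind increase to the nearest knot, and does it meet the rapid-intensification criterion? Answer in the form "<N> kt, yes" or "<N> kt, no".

V₁: ΔP = 23, V ≈ 6.8 × 23^0.656 ≈ 53.19 kt.
V₂: ΔP = 70, V ≈ 6.8 × 70^0.656 ≈ 110.38 kt.
ΔV over 18 h = 57.19 kt → 24 h equivalent = 57.19 × 24/18 ≈ 76.25 kt.
76 kt ≥ 30 kt ⇒ rapid intensification.

76 kt, yes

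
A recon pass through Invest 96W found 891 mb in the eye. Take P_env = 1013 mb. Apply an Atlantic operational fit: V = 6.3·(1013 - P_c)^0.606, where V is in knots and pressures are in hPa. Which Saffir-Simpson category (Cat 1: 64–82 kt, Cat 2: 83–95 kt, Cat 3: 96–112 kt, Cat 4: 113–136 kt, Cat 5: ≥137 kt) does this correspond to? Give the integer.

ΔP = 1013 − 891 = 122 mb.
V ≈ 6.3 × 122^0.606 = 6.3 × 18.38 ≈ 116 kt.
116 kt falls in the Category 4 band.

4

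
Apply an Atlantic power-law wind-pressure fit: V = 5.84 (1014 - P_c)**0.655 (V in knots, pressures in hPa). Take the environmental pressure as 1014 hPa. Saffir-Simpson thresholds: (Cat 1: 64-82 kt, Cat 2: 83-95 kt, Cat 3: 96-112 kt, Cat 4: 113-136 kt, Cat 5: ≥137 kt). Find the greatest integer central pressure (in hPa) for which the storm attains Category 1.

Category 1 begins at V = 64 kt.
Required ΔP = (64/5.84)^(1/0.655) = 10.959^1.527 ≈ 38.68 hPa.
P_c ≤ 1014 − 38.68 = 975.32, so the highest integer P_c is 975 hPa.

975 hPa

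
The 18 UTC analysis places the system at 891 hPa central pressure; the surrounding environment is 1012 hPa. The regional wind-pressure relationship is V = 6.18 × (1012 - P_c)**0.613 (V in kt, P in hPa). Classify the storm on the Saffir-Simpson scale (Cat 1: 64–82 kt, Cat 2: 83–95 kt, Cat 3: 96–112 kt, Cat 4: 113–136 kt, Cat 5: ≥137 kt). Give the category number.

ΔP = 1012 − 891 = 121 hPa.
V ≈ 6.18 × 121^0.613 = 6.18 × 18.91 ≈ 117 kt.
117 kt falls in the Category 4 band.

4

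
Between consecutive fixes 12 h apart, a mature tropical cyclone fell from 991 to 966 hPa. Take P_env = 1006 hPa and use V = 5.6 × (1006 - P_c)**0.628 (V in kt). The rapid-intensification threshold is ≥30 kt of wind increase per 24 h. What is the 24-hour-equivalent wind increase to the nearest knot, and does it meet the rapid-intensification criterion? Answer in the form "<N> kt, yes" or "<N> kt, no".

V₁: ΔP = 15, V ≈ 5.6 × 15^0.628 ≈ 30.67 kt.
V₂: ΔP = 40, V ≈ 5.6 × 40^0.628 ≈ 56.79 kt.
ΔV over 12 h = 26.12 kt → 24 h equivalent = 26.12 × 24/12 ≈ 52.24 kt.
52 kt ≥ 30 kt ⇒ rapid intensification.

52 kt, yes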